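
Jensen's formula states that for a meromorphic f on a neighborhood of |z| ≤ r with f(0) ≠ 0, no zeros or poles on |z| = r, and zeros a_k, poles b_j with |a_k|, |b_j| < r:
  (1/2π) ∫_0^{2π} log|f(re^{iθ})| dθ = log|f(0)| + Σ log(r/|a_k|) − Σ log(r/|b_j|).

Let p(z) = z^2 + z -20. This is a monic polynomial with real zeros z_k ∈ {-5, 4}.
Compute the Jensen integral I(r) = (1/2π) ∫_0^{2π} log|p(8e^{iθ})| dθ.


Zeros: -5, 4; r = 8.
Inside |z| < r: -5, 4. Outside (|z| ≥ r): ∅.
p(0) = -20, so log|p(0)| = log(20) = 2.9957.
Apply Jensen: I(r) = log|p(0)| + Σ_k log(r/|z_k|), summed over zeros inside |z| < r.
  log(r/|z_k|) for z_k = -5: log(8/5) = 0.4700
  log(r/|z_k|) for z_k = 4: log(8/4) = 0.6931
Sum over inside zeros: 1.1632.
I(r) = log|p(0)| + (inside sum) = 2.9957 + 1.1632 = 4.1589.
Closed form (all zeros inside, monic): I(r) = n·log(r) = 2·log(8) = 4.1589. ✓

I(r) ≈ 4.1589.


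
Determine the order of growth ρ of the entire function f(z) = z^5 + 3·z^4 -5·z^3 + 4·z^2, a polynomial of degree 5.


|f(z)| ≤ Σ|c_k|·r^k = O(r^5) as r → ∞. Polynomial growth is O(e^{r^ε}) for every ε > 0 (since r^5/e^{r^ε} → 0), so ρ ≤ ε for all ε > 0, i.e. ρ = 0. Every nonconstant polynomial has order 0.
Therefore ρ = 0.

Order ρ = 0.


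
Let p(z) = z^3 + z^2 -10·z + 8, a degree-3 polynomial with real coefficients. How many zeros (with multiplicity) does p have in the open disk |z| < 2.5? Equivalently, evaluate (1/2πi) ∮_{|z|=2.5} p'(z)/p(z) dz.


The zeros of p are: -4, 2, 1.
Their magnitudes are: 4, 2, 1.
Zeros with |z| < R = 2.5: 2, 1.
Count = 2.
By the argument principle, (1/2πi) ∮_{|z|=R} p'(z)/p(z) dz equals exactly this count.

Number of zeros inside |z| < 2.5: 2.


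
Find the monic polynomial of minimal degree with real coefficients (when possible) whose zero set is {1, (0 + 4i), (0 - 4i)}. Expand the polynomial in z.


The polynomial is p(z) = ∏_{α ∈ S} (z − α), where S = {1, (0 + 4i), (0 - 4i)}.
Expanding the product yields: p(z) = z^3 -z^2 + 16·z -16.
Note conjugate pairs combine to real quadratics: (z − (0+4i))(z − (0−4i)) = z² + 16.
The resulting polynomial has degree 3 and real coefficients as required.

p(z) = z^3 -z^2 + 16·z -16.


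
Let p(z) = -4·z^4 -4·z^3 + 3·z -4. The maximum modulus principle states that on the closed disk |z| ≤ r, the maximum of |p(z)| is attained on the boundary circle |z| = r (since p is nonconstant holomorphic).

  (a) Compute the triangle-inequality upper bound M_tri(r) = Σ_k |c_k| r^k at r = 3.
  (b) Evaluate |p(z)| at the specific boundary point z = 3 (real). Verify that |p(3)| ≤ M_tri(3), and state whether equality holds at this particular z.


Coefficients: c_0 = -4, c_1 = 3, c_2 = 0, c_3 = -4, c_4 = -4. Radius r = 3.
Part (a). Triangle bound: M_tri(r) = Σ_k |c_k| r^k
  = |-4|·3^0 + |3|·3^1 + |0|·3^2 + |-4|·3^3 + |-4|·3^4
  = 4 + 9 + 0 + 108 + 324 = 445.
This bounds M(r) := max_{|z|=r} |p(z)| from above; equality holds iff all terms c_k z^k can be made to align in phase at a single z on |z|=r.
Part (b). At z = 3 (real, on the circle |z| = r):
  p(3) = (-4)·3^0 + (3)·3^1 + (0)·3^2 + (-4)·3^3 + (-4)·3^4 = -427.
  |p(3)| = 427.
Check: |p(3)| = 427 ≤ 445 = M_tri(3). ✓ Equality does not hold at z = 3 (the coefficients have mixed signs, so the terms do not all align in phase there).

M_tri(3) = 445; |p(3)| = 427; equality at z=3: no.


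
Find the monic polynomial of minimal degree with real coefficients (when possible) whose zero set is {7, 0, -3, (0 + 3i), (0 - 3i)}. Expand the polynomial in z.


The polynomial is p(z) = ∏_{α ∈ S} (z − α), where S = {7, 0, -3, (0 + 3i), (0 - 3i)}.
Expanding the product yields: p(z) = z^5 -4·z^4 -12·z^3 -36·z^2 -189·z.
Note conjugate pairs combine to real quadratics: (z − (0+3i))(z − (0−3i)) = z² + 9.
The resulting polynomial has degree 5 and real coefficients as required.

p(z) = z^5 -4·z^4 -12·z^3 -36·z^2 -189·z.


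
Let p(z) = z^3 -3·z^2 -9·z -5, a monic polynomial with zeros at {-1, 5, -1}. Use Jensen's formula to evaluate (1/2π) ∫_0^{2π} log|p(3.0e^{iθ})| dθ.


Zeros: -1, -1, 5; r = 3.0.
Inside |z| < r: -1, -1. Outside (|z| ≥ r): 5.
p(0) = -5, so log|p(0)| = log(5) = 1.6094.
Apply Jensen: I(r) = log|p(0)| + Σ_k log(r/|z_k|), summed over zeros inside |z| < r.
  log(r/|z_k|) for z_k = -1: log(3.0/1) = 1.0986
  log(r/|z_k|) for z_k = -1: log(3.0/1) = 1.0986
  Outside zeros (5) contribute nothing to the Jensen sum.
Sum over inside zeros: 2.1972.
I(r) = log|p(0)| + (inside sum) = 1.6094 + 2.1972 = 3.8067.
Note: since some zeros are outside |z| ≤ r, the simplified n·log(r) form does NOT apply — only the inside zeros contribute.

I(r) ≈ 3.8067.


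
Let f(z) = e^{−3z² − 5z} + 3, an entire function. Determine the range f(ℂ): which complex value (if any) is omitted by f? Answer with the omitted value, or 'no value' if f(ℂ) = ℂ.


Little Picard bounds the complement of f(ℂ) to at most one point.
The exponent g(z) = −3z² − 5z is a nonconstant polynomial, hence surjective onto ℂ. So e^{g(z)} takes every value in {e^w : w ∈ ℂ} = ℂ ∖ {0}. Adding 3 shifts the range to ℂ ∖ {3}. f omits exactly 3.

Omitted value: 3.


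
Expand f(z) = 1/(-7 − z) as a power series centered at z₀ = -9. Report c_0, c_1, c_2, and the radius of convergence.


Let w = z − z₀, so z = z₀ + w.
Then -7 − z = -7 − (z₀ + w) = (-7 − z₀) − w = 2 − w.
f(z) = 1/(2 − w) = (1/(2)) · 1/(1 − w/(2)) = Σ_{n≥0} w^n / (2)^(n+1).
So c_n = 1/(2)^(n+1):
  c_0 = 1/(2)^1 = 1/2.
  c_1 = 1/(2)^2 = 1/4.
  c_2 = 1/(2)^3 = 1/8.
The series is valid for |w/d| < 1, i.e. |z − z₀| < |d|.
Radius of convergence: R = |-7 − z₀| = |2| = 2 (distance from z₀ to the singularity z = -7).

c_0 = 1/2, c_1 = 1/4, c_2 = 1/8; R = 2.


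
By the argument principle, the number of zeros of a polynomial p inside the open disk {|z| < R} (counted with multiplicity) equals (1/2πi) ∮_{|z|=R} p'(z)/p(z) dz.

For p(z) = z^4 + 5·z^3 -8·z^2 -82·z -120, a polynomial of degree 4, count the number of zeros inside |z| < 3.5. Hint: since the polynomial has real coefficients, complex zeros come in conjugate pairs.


The zeros of p are: 4, -3, (-3 + 1i), (-3 - 1i).
Their magnitudes are: 4, 3, 3.162, 3.162.
Zeros with |z| < R = 3.5: -3, (-3 + 1i), (-3 - 1i).
Count = 3.
By the argument principle, (1/2πi) ∮_{|z|=R} p'(z)/p(z) dz equals exactly this count.

Number of zeros inside |z| < 3.5: 3.


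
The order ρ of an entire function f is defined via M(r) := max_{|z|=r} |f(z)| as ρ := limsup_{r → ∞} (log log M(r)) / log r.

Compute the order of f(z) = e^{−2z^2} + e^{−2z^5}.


Each summand is entire of order 2 and 5 respectively (as in the single-exponential case). The order of a sum is at most the max of the orders, so ρ ≤ 5. For the lower bound: on |z|=r choose arg z so that -2z^5 is real positive; then |e^{-2z^5}| = e^{2r^5} while |e^{-2z^2}| ≤ e^{2r^2} = o(e^{2r^5}). So |f| ≥ e^{2r^5}(1 − o(1)) and ρ ≥ 5. Hence ρ = max(2, 5) = 5.
Therefore ρ = 5.

Order ρ = 5.


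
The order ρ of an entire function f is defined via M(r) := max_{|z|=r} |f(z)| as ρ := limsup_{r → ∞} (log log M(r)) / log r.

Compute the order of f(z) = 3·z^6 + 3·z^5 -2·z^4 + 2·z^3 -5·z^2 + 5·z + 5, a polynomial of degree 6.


|f(z)| ≤ Σ|c_k|·r^k = O(r^6) as r → ∞. Polynomial growth is O(e^{r^ε}) for every ε > 0 (since r^6/e^{r^ε} → 0), so ρ ≤ ε for all ε > 0, i.e. ρ = 0. Every nonconstant polynomial has order 0.
Therefore ρ = 0.

Order ρ = 0.


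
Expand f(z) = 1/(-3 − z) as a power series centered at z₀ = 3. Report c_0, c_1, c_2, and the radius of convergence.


Let w = z − z₀, so z = z₀ + w.
Then -3 − z = -3 − (z₀ + w) = (-3 − z₀) − w = -6 − w.
f(z) = 1/(-6 − w) = (1/(-6)) · 1/(1 − w/(-6)) = Σ_{n≥0} w^n / (-6)^(n+1).
So c_n = 1/(-6)^(n+1):
  c_0 = 1/(-6)^1 = -1/6.
  c_1 = 1/(-6)^2 = 1/36.
  c_2 = 1/(-6)^3 = -1/216.
The series is valid for |w/d| < 1, i.e. |z − z₀| < |d|.
Radius of convergence: R = |-3 − z₀| = |-6| = 6 (distance from z₀ to the singularity z = -3).

c_0 = -1/6, c_1 = 1/36, c_2 = -1/216; R = 6.


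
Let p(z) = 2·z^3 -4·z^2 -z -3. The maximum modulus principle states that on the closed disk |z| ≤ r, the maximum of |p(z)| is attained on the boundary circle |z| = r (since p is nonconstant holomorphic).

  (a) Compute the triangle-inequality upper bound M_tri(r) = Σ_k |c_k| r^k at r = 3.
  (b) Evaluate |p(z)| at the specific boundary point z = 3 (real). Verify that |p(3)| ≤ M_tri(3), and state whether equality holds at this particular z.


Coefficients: c_0 = -3, c_1 = -1, c_2 = -4, c_3 = 2. Radius r = 3.
Part (a). Triangle bound: M_tri(r) = Σ_k |c_k| r^k
  = |-3|·3^0 + |-1|·3^1 + |-4|·3^2 + |2|·3^3
  = 3 + 3 + 36 + 54 = 96.
This bounds M(r) := max_{|z|=r} |p(z)| from above; equality holds iff all terms c_k z^k can be made to align in phase at a single z on |z|=r.
Part (b). At z = 3 (real, on the circle |z| = r):
  p(3) = (-3)·3^0 + (-1)·3^1 + (-4)·3^2 + (2)·3^3 = 12.
  |p(3)| = 12.
Check: |p(3)| = 12 ≤ 96 = M_tri(3). ✓ Equality does not hold at z = 3 (the coefficients have mixed signs, so the terms do not all align in phase there).

M_tri(3) = 96; |p(3)| = 12; equality at z=3: no.


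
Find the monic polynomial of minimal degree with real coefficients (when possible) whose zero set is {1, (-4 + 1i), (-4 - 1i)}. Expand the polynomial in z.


The polynomial is p(z) = ∏_{α ∈ S} (z − α), where S = {1, (-4 + 1i), (-4 - 1i)}.
Expanding the product yields: p(z) = z^3 + 7·z^2 + 9·z -17.
Note conjugate pairs combine to real quadratics: (z − (-4+1i))(z − (-4−1i)) = z² + 8z + 17.
The resulting polynomial has degree 3 and real coefficients as required.

p(z) = z^3 + 7·z^2 + 9·z -17.


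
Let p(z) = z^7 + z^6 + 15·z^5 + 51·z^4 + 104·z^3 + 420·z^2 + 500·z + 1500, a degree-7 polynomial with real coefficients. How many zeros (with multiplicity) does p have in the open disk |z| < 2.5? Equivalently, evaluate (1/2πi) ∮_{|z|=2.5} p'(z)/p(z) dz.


The zeros of p are: (1 + 3i), (1 - 3i), -3, (-1 + 2i), (-1 - 2i), (1 + 3i), (1 - 3i).
Their magnitudes are: 3.162, 3.162, 3, 2.236, 2.236, 3.162, 3.162.
Zeros with |z| < R = 2.5: (-1 + 2i), (-1 - 2i).
Count = 2.
By the argument principle, (1/2πi) ∮_{|z|=R} p'(z)/p(z) dz equals exactly this count.

Number of zeros inside |z| < 2.5: 2.


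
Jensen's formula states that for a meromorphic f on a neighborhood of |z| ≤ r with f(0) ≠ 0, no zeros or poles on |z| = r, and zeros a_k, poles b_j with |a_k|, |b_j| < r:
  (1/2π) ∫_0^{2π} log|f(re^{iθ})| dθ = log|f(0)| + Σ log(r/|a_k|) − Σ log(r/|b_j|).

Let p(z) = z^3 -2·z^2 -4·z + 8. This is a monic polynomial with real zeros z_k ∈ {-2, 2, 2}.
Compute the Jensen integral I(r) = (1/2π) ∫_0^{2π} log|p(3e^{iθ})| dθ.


Zeros: -2, 2, 2; r = 3.
Inside |z| < r: -2, 2, 2. Outside (|z| ≥ r): ∅.
p(0) = 8, so log|p(0)| = log(8) = 2.0794.
Apply Jensen: I(r) = log|p(0)| + Σ_k log(r/|z_k|), summed over zeros inside |z| < r.
  log(r/|z_k|) for z_k = -2: log(3/2) = 0.4055
  log(r/|z_k|) for z_k = 2: log(3/2) = 0.4055
  log(r/|z_k|) for z_k = 2: log(3/2) = 0.4055
Sum over inside zeros: 1.2164.
I(r) = log|p(0)| + (inside sum) = 2.0794 + 1.2164 = 3.2958.
Closed form (all zeros inside, monic): I(r) = n·log(r) = 3·log(3) = 3.2958. ✓

I(r) ≈ 3.2958.


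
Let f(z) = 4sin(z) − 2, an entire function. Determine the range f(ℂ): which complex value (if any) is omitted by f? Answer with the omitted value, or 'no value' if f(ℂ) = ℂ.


Little Picard bounds the complement of f(ℂ) to at most one point.
sin is entire and surjective onto ℂ: for every w ∈ ℂ, sin(ζ) = w has a solution ζ ∈ ℂ (e.g., via the complex inverse arcsin). With ζ = z this gives z = ζ/(1). Then 4·sin(z) takes every value in 4·ℂ = ℂ, and adding -2 is a bijection of ℂ. So f is surjective and omits no value. (Note: only on the real line is sin bounded by [−1, 1].)

Omitted value: no value.


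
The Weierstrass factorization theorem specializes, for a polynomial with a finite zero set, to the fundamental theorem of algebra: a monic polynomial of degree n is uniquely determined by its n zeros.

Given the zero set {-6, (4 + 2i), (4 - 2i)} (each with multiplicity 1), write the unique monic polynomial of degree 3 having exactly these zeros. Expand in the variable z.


The polynomial is p(z) = ∏_{α ∈ S} (z − α), where S = {-6, (4 + 2i), (4 - 2i)}.
Expanding the product yields: p(z) = z^3 -2·z^2 -28·z + 120.
Note conjugate pairs combine to real quadratics: (z − (4+2i))(z − (4−2i)) = z² − 8z + 20.
The resulting polynomial has degree 3 and real coefficients as required.

p(z) = z^3 -2·z^2 -28·z + 120.


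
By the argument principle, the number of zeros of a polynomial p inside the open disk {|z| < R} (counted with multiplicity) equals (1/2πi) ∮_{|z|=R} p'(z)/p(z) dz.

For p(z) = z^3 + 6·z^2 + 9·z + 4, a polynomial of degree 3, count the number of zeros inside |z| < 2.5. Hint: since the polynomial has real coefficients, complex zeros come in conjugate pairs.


The zeros of p are: -1, -4, -1.
Their magnitudes are: 1, 4, 1.
Zeros with |z| < R = 2.5: -1, -1.
Count = 2.
By the argument principle, (1/2πi) ∮_{|z|=R} p'(z)/p(z) dz equals exactly this count.

Number of zeros inside |z| < 2.5: 2.


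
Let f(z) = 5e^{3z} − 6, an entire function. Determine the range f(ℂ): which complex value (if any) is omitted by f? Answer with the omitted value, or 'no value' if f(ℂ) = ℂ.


Little Picard bounds the complement of f(ℂ) to at most one point.
e^{3z} is never zero on ℂ, so 5·e^{3z} takes every value in ℂ ∖ {0}. Adding -6 shifts the range to ℂ ∖ {-6}. Thus f omits exactly the value -6.

Omitted value: -6.


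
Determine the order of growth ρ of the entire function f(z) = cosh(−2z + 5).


cosh(w) is a linear combination of e^{iw} and e^{−iw} (or e^w, e^{−w} in the hyperbolic case), so |cosh(w)| ≤ e^{|w|}. With w = −2z + 5, |w| ≤ 2|z| + 5 = 2r + 5 on |z| = r, giving M(r) ≤ e^{2r + 5}, so ρ ≤ 1. On a suitable ray (z = it for sin/cos; z = t for sinh/cosh, t real → ∞), |cosh(−2z + 5)| grows like e^{2|t|}/2, so ρ ≥ 1. Hence ρ = 1.
Therefore ρ = 1.

Order ρ = 1.


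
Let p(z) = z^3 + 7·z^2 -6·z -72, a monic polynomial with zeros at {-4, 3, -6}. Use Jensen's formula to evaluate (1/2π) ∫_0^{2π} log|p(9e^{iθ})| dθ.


Zeros: -6, -4, 3; r = 9.
Inside |z| < r: -6, -4, 3. Outside (|z| ≥ r): ∅.
p(0) = -72, so log|p(0)| = log(72) = 4.2767.
Apply Jensen: I(r) = log|p(0)| + Σ_k log(r/|z_k|), summed over zeros inside |z| < r.
  log(r/|z_k|) for z_k = -4: log(9/4) = 0.8109
  log(r/|z_k|) for z_k = 3: log(9/3) = 1.0986
  log(r/|z_k|) for z_k = -6: log(9/6) = 0.4055
Sum over inside zeros: 2.3150.
I(r) = log|p(0)| + (inside sum) = 4.2767 + 2.3150 = 6.5917.
Closed form (all zeros inside, monic): I(r) = n·log(r) = 3·log(9) = 6.5917. ✓

I(r) ≈ 6.5917.


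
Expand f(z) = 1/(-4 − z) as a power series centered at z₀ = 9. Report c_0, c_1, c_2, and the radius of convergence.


Let w = z − z₀, so z = z₀ + w.
Then -4 − z = -4 − (z₀ + w) = (-4 − z₀) − w = -13 − w.
f(z) = 1/(-13 − w) = (1/(-13)) · 1/(1 − w/(-13)) = Σ_{n≥0} w^n / (-13)^(n+1).
So c_n = 1/(-13)^(n+1):
  c_0 = 1/(-13)^1 = -1/13.
  c_1 = 1/(-13)^2 = 1/169.
  c_2 = 1/(-13)^3 = -1/2197.
The series is valid for |w/d| < 1, i.e. |z − z₀| < |d|.
Radius of convergence: R = |-4 − z₀| = |-13| = 13 (distance from z₀ to the singularity z = -4).

c_0 = -1/13, c_1 = 1/169, c_2 = -1/2197; R = 13.


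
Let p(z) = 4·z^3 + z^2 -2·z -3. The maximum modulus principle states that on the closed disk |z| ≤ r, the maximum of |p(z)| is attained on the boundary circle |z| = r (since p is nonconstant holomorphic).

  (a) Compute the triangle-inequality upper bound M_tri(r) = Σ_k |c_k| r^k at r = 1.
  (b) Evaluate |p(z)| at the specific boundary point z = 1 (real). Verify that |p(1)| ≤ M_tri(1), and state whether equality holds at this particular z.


Coefficients: c_0 = -3, c_1 = -2, c_2 = 1, c_3 = 4. Radius r = 1.
Part (a). Triangle bound: M_tri(r) = Σ_k |c_k| r^k
  = |-3|·1^0 + |-2|·1^1 + |1|·1^2 + |4|·1^3
  = 3 + 2 + 1 + 4 = 10.
This bounds M(r) := max_{|z|=r} |p(z)| from above; equality holds iff all terms c_k z^k can be made to align in phase at a single z on |z|=r.
Part (b). At z = 1 (real, on the circle |z| = r):
  p(1) = (-3)·1^0 + (-2)·1^1 + (1)·1^2 + (4)·1^3 = 0.
  |p(1)| = 0.
Check: |p(1)| = 0 ≤ 10 = M_tri(1). ✓ Equality does not hold at z = 1 (the coefficients have mixed signs, so the terms do not all align in phase there).

M_tri(1) = 10; |p(1)| = 0; equality at z=1: no.


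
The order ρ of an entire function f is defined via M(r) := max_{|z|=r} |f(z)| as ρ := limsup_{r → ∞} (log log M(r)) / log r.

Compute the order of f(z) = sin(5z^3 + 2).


Write sin(w) = (e^{iw} ± e^{−iw})/(2 or 2i), so |sin(w)| ≤ e^{|w|}. With w = 5z^3 + 2, |w| ≤ 5r^3 + 2 on |z|=r, giving M(r) ≤ e^{5r^3 + 2} and ρ ≤ 3. For the lower bound, choose z on |z|=r with 5z^3 purely imaginary of modulus 5r^3; then |sin(5z^3 + 2)| grows like e^{5r^3}/2, so ρ ≥ 3. Hence ρ = 3.
Therefore ρ = 3.

Order ρ = 3.


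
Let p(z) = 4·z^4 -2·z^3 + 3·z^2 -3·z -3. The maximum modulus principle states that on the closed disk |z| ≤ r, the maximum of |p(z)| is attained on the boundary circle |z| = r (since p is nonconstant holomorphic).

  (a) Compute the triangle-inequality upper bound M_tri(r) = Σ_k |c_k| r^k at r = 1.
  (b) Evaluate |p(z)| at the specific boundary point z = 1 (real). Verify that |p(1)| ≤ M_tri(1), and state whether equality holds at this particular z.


Coefficients: c_0 = -3, c_1 = -3, c_2 = 3, c_3 = -2, c_4 = 4. Radius r = 1.
Part (a). Triangle bound: M_tri(r) = Σ_k |c_k| r^k
  = |-3|·1^0 + |-3|·1^1 + |3|·1^2 + |-2|·1^3 + |4|·1^4
  = 3 + 3 + 3 + 2 + 4 = 15.
This bounds M(r) := max_{|z|=r} |p(z)| from above; equality holds iff all terms c_k z^k can be made to align in phase at a single z on |z|=r.
Part (b). At z = 1 (real, on the circle |z| = r):
  p(1) = (-3)·1^0 + (-3)·1^1 + (3)·1^2 + (-2)·1^3 + (4)·1^4 = -1.
  |p(1)| = 1.
Check: |p(1)| = 1 ≤ 15 = M_tri(1). ✓ Equality does not hold at z = 1 (the coefficients have mixed signs, so the terms do not all align in phase there).

M_tri(1) = 15; |p(1)| = 1; equality at z=1: no.


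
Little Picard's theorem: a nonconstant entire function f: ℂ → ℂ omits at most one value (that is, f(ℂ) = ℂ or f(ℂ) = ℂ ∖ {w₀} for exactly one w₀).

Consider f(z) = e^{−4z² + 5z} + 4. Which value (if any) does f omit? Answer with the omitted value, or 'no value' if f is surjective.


Little Picard bounds the complement of f(ℂ) to at most one point.
The exponent g(z) = −4z² + 5z is a nonconstant polynomial, hence surjective onto ℂ. So e^{g(z)} takes every value in {e^w : w ∈ ℂ} = ℂ ∖ {0}. Adding 4 shifts the range to ℂ ∖ {4}. f omits exactly 4.

Omitted value: 4.


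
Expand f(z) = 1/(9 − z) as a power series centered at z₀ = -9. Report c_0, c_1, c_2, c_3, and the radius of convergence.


Let w = z − z₀, so z = z₀ + w.
Then 9 − z = 9 − (z₀ + w) = (9 − z₀) − w = 18 − w.
f(z) = 1/(18 − w) = (1/(18)) · 1/(1 − w/(18)) = Σ_{n≥0} w^n / (18)^(n+1).
So c_n = 1/(18)^(n+1):
  c_0 = 1/(18)^1 = 1/18.
  c_1 = 1/(18)^2 = 1/324.
  c_2 = 1/(18)^3 = 1/5832.
  c_3 = 1/(18)^4 = 1/104976.
The series is valid for |w/d| < 1, i.e. |z − z₀| < |d|.
Radius of convergence: R = |9 − z₀| = |18| = 18 (distance from z₀ to the singularity z = 9).

c_0 = 1/18, c_1 = 1/324, c_2 = 1/5832, c_3 = 1/104976; R = 18.


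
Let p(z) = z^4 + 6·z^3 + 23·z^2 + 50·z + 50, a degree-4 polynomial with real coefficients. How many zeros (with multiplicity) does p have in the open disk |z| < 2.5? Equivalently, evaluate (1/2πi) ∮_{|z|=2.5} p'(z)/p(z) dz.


The zeros of p are: (-1 + 3i), (-1 - 3i), (-2 + 1i), (-2 - 1i).
Their magnitudes are: 3.162, 3.162, 2.236, 2.236.
Zeros with |z| < R = 2.5: (-2 + 1i), (-2 - 1i).
Count = 2.
By the argument principle, (1/2πi) ∮_{|z|=R} p'(z)/p(z) dz equals exactly this count.

Number of zeros inside |z| < 2.5: 2.


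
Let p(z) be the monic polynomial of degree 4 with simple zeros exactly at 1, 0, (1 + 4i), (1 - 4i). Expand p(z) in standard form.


The polynomial is p(z) = ∏_{α ∈ S} (z − α), where S = {1, 0, (1 + 4i), (1 - 4i)}.
Expanding the product yields: p(z) = z^4 -3·z^3 + 19·z^2 -17·z.
Note conjugate pairs combine to real quadratics: (z − (1+4i))(z − (1−4i)) = z² − 2z + 17.
The resulting polynomial has degree 4 and real coefficients as required.

p(z) = z^4 -3·z^3 + 19·z^2 -17·z.


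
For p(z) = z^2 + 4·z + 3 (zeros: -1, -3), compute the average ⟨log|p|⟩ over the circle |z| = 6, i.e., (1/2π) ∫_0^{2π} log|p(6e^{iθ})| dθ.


Zeros: -3, -1; r = 6.
Inside |z| < r: -3, -1. Outside (|z| ≥ r): ∅.
p(0) = 3, so log|p(0)| = log(3) = 1.0986.
Apply Jensen: I(r) = log|p(0)| + Σ_k log(r/|z_k|), summed over zeros inside |z| < r.
  log(r/|z_k|) for z_k = -1: log(6/1) = 1.7918
  log(r/|z_k|) for z_k = -3: log(6/3) = 0.6931
Sum over inside zeros: 2.4849.
I(r) = log|p(0)| + (inside sum) = 1.0986 + 2.4849 = 3.5835.
Closed form (all zeros inside, monic): I(r) = n·log(r) = 2·log(6) = 3.5835. ✓

I(r) ≈ 3.5835.


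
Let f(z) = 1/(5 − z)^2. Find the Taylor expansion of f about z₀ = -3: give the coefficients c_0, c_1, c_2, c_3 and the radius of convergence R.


Let w = z − z₀, so z = z₀ + w.
Then 5 − z = 5 − (z₀ + w) = (5 − z₀) − w = 8 − w.
f(z) = 1/(8 − w)^2 = (1/(8)^2) · (1 − w/(8))^{−2}.
By the binomial series (1−u)^{−2} = Σ_{n≥0} C(n+1, 1) u^n for |u|<1, with u = w/(8):
  c_n = C(n+1, 1) / (8)^(n+2).
  c_0 = 1/(8)^2 = 1/64.
  c_1 = 2/(8)^3 = 1/256.
  c_2 = 3/(8)^4 = 3/4096.
  c_3 = 4/(8)^5 = 1/8192.
The series is valid for |w/d| < 1, i.e. |z − z₀| < |d|.
Radius of convergence: R = |5 − z₀| = |8| = 8 (distance from z₀ to the singularity z = 5).

c_0 = 1/64, c_1 = 1/256, c_2 = 3/4096, c_3 = 1/8192; R = 8.


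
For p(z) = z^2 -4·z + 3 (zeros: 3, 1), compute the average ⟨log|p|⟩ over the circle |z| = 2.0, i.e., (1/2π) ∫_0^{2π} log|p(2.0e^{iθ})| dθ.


Zeros: 1, 3; r = 2.0.
Inside |z| < r: 1. Outside (|z| ≥ r): 3.
p(0) = 3, so log|p(0)| = log(3) = 1.0986.
Apply Jensen: I(r) = log|p(0)| + Σ_k log(r/|z_k|), summed over zeros inside |z| < r.
  log(r/|z_k|) for z_k = 1: log(2.0/1) = 0.6931
  Outside zeros (3) contribute nothing to the Jensen sum.
Sum over inside zeros: 0.6931.
I(r) = log|p(0)| + (inside sum) = 1.0986 + 0.6931 = 1.7918.
Note: since some zeros are outside |z| ≤ r, the simplified n·log(r) form does NOT apply — only the inside zeros contribute.

I(r) ≈ 1.7918.


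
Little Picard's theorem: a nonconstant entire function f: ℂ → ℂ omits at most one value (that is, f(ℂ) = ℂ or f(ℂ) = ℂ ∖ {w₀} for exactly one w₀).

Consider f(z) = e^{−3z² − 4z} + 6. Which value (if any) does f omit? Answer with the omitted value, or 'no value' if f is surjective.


Little Picard bounds the complement of f(ℂ) to at most one point.
The exponent g(z) = −3z² − 4z is a nonconstant polynomial, hence surjective onto ℂ. So e^{g(z)} takes every value in {e^w : w ∈ ℂ} = ℂ ∖ {0}. Adding 6 shifts the range to ℂ ∖ {6}. f omits exactly 6.

Omitted value: 6.


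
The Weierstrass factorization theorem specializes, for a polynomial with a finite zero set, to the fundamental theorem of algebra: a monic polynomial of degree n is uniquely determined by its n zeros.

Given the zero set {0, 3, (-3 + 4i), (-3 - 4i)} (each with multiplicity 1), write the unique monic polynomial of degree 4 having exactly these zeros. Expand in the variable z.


The polynomial is p(z) = ∏_{α ∈ S} (z − α), where S = {0, 3, (-3 + 4i), (-3 - 4i)}.
Expanding the product yields: p(z) = z^4 + 3·z^3 + 7·z^2 -75·z.
Note conjugate pairs combine to real quadratics: (z − (-3+4i))(z − (-3−4i)) = z² + 6z + 25.
The resulting polynomial has degree 4 and real coefficients as required.

p(z) = z^4 + 3·z^3 + 7·z^2 -75·z.


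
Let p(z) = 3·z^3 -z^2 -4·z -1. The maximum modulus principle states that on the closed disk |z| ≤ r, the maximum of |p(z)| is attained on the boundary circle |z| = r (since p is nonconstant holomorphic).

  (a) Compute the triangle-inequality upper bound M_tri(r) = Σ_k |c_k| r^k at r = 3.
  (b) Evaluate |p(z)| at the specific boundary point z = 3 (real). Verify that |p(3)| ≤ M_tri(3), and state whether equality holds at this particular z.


Coefficients: c_0 = -1, c_1 = -4, c_2 = -1, c_3 = 3. Radius r = 3.
Part (a). Triangle bound: M_tri(r) = Σ_k |c_k| r^k
  = |-1|·3^0 + |-4|·3^1 + |-1|·3^2 + |3|·3^3
  = 1 + 12 + 9 + 81 = 103.
This bounds M(r) := max_{|z|=r} |p(z)| from above; equality holds iff all terms c_k z^k can be made to align in phase at a single z on |z|=r.
Part (b). At z = 3 (real, on the circle |z| = r):
  p(3) = (-1)·3^0 + (-4)·3^1 + (-1)·3^2 + (3)·3^3 = 59.
  |p(3)| = 59.
Check: |p(3)| = 59 ≤ 103 = M_tri(3). ✓ Equality does not hold at z = 3 (the coefficients have mixed signs, so the terms do not all align in phase there).

M_tri(3) = 103; |p(3)| = 59; equality at z=3: no.


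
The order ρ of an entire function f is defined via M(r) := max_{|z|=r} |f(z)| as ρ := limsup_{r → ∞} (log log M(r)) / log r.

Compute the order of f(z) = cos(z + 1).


cos(w) is a linear combination of e^{iw} and e^{−iw} (or e^w, e^{−w} in the hyperbolic case), so |cos(w)| ≤ e^{|w|}. With w = z + 1, |w| ≤ 1|z| + 1 = 1r + 1 on |z| = r, giving M(r) ≤ e^{1r + 1}, so ρ ≤ 1. On a suitable ray (z = it for sin/cos; z = t for sinh/cosh, t real → ∞), |cos(z + 1)| grows like e^{1|t|}/2, so ρ ≥ 1. Hence ρ = 1.
Therefore ρ = 1.

Order ρ = 1.


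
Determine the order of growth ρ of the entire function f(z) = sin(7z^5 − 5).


Write sin(w) = (e^{iw} ± e^{−iw})/(2 or 2i), so |sin(w)| ≤ e^{|w|}. With w = 7z^5 − 5, |w| ≤ 7r^5 + 5 on |z|=r, giving M(r) ≤ e^{7r^5 + 5} and ρ ≤ 5. For the lower bound, choose z on |z|=r with 7z^5 purely imaginary of modulus 7r^5; then |sin(7z^5 − 5)| grows like e^{7r^5}/2, so ρ ≥ 5. Hence ρ = 5.
Therefore ρ = 5.

Order ρ = 5.


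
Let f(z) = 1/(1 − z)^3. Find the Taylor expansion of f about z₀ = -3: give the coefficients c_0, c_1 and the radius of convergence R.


Let w = z − z₀, so z = z₀ + w.
Then 1 − z = 1 − (z₀ + w) = (1 − z₀) − w = 4 − w.
f(z) = 1/(4 − w)^3 = (1/(4)^3) · (1 − w/(4))^{−3}.
By the binomial series (1−u)^{−3} = Σ_{n≥0} C(n+2, 2) u^n for |u|<1, with u = w/(4):
  c_n = C(n+2, 2) / (4)^(n+3).
  c_0 = 1/(4)^3 = 1/64.
  c_1 = 3/(4)^4 = 3/256.
The series is valid for |w/d| < 1, i.e. |z − z₀| < |d|.
Radius of convergence: R = |1 − z₀| = |4| = 4 (distance from z₀ to the singularity z = 1).

c_0 = 1/64, c_1 = 3/256; R = 4.


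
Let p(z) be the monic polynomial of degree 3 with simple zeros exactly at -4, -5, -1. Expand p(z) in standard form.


The polynomial is p(z) = ∏_{α ∈ S} (z − α), where S = {-4, -5, -1}.
Expanding the product yields: p(z) = z^3 + 10·z^2 + 29·z + 20.
The resulting polynomial has degree 3 and real coefficients as required.

p(z) = z^3 + 10·z^2 + 29·z + 20.


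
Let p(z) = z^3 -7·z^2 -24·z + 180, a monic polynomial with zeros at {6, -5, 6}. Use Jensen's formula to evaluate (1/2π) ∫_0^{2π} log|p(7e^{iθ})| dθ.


Zeros: -5, 6, 6; r = 7.
Inside |z| < r: -5, 6, 6. Outside (|z| ≥ r): ∅.
p(0) = 180, so log|p(0)| = log(180) = 5.1930.
Apply Jensen: I(r) = log|p(0)| + Σ_k log(r/|z_k|), summed over zeros inside |z| < r.
  log(r/|z_k|) for z_k = 6: log(7/6) = 0.1542
  log(r/|z_k|) for z_k = -5: log(7/5) = 0.3365
  log(r/|z_k|) for z_k = 6: log(7/6) = 0.1542
Sum over inside zeros: 0.6448.
I(r) = log|p(0)| + (inside sum) = 5.1930 + 0.6448 = 5.8377.
Closed form (all zeros inside, monic): I(r) = n·log(r) = 3·log(7) = 5.8377. ✓

I(r) ≈ 5.8377.


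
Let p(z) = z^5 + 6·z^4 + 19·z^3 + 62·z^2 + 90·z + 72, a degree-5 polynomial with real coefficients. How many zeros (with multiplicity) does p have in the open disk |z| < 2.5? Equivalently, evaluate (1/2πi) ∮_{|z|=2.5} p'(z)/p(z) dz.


The zeros of p are: -4, (0 + 3i), (0 - 3i), (-1 + 1i), (-1 - 1i).
Their magnitudes are: 4, 3, 3, 1.414, 1.414.
Zeros with |z| < R = 2.5: (-1 + 1i), (-1 - 1i).
Count = 2.
By the argument principle, (1/2πi) ∮_{|z|=R} p'(z)/p(z) dz equals exactly this count.

Number of zeros inside |z| < 2.5: 2.


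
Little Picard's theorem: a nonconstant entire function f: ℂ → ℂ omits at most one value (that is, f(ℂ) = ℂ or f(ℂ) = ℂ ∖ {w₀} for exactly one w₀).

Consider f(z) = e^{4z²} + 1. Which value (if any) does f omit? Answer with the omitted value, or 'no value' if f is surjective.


Little Picard bounds the complement of f(ℂ) to at most one point.
The exponent g(z) = 4z² is a nonconstant polynomial, hence surjective onto ℂ. So e^{g(z)} takes every value in {e^w : w ∈ ℂ} = ℂ ∖ {0}. Adding 1 shifts the range to ℂ ∖ {1}. f omits exactly 1.

Omitted value: 1.


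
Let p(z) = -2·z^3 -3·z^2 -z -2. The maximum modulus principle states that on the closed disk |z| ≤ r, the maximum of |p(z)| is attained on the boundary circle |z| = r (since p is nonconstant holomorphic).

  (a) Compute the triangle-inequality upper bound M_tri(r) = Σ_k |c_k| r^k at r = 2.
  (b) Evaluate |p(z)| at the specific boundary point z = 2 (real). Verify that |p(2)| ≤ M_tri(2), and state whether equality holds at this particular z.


Coefficients: c_0 = -2, c_1 = -1, c_2 = -3, c_3 = -2. Radius r = 2.
Part (a). Triangle bound: M_tri(r) = Σ_k |c_k| r^k
  = |-2|·2^0 + |-1|·2^1 + |-3|·2^2 + |-2|·2^3
  = 2 + 2 + 12 + 16 = 32.
This bounds M(r) := max_{|z|=r} |p(z)| from above; equality holds iff all terms c_k z^k can be made to align in phase at a single z on |z|=r.
Part (b). At z = 2 (real, on the circle |z| = r):
  p(2) = (-2)·2^0 + (-1)·2^1 + (-3)·2^2 + (-2)·2^3 = -32.
  |p(2)| = 32.
Since all nonzero coefficients share the same sign, |p(2)| = 32 = M_tri(2); the triangle bound is attained at z = 2, so in fact M(r) = 32.

M_tri(2) = 32; |p(2)| = 32; equality at z=2: yes.


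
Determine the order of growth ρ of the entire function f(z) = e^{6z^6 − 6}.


|e^{6z^6 − 6}| = e^{Re(6·z^6) + -6} ≤ e^{6|z|^6 + -6} = e^{6r^6 + -6} on |z| = r, so ρ ≤ 6. Choosing z on |z|=r so that 6·z^6 is real positive (always possible by picking arg z appropriately) gives |f(z)| = e^{6r^6 + -6}, matching the bound. The additive constant -6 does not affect log log M(r) ~ 6·log r. Hence ρ = 6.
Therefore ρ = 6.

Order ρ = 6.


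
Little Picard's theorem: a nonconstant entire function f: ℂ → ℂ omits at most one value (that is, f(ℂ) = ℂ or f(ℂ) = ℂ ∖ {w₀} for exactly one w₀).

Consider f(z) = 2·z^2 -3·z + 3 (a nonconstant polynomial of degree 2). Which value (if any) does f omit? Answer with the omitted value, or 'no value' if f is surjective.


Little Picard bounds the complement of f(ℂ) to at most one point.
For every w ∈ ℂ, the equation p(z) − w = 0 is a nonconstant polynomial in z and hence has at least one root by the fundamental theorem of algebra. So p is surjective onto ℂ, omitting no value.

Omitted value: no value.


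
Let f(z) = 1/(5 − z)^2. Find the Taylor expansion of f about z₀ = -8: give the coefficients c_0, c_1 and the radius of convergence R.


Let w = z − z₀, so z = z₀ + w.
Then 5 − z = 5 − (z₀ + w) = (5 − z₀) − w = 13 − w.
f(z) = 1/(13 − w)^2 = (1/(13)^2) · (1 − w/(13))^{−2}.
By the binomial series (1−u)^{−2} = Σ_{n≥0} C(n+1, 1) u^n for |u|<1, with u = w/(13):
  c_n = C(n+1, 1) / (13)^(n+2).
  c_0 = 1/(13)^2 = 1/169.
  c_1 = 2/(13)^3 = 2/2197.
The series is valid for |w/d| < 1, i.e. |z − z₀| < |d|.
Radius of convergence: R = |5 − z₀| = |13| = 13 (distance from z₀ to the singularity z = 5).

c_0 = 1/169, c_1 = 2/2197; R = 13.


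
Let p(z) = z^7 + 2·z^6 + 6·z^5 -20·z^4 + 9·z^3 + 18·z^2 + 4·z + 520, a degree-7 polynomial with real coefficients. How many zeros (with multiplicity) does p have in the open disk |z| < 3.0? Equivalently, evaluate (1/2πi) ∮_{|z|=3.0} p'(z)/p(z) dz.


The zeros of p are: (0 + 2i), (0 - 2i), (-2 + 3i), (-2 - 3i), (2 + 1i), (2 - 1i), -2.
Their magnitudes are: 2, 2, 3.606, 3.606, 2.236, 2.236, 2.
Zeros with |z| < R = 3.0: (0 + 2i), (0 - 2i), (2 + 1i), (2 - 1i), -2.
Count = 5.
By the argument principle, (1/2πi) ∮_{|z|=R} p'(z)/p(z) dz equals exactly this count.

Number of zeros inside |z| < 3.0: 5.


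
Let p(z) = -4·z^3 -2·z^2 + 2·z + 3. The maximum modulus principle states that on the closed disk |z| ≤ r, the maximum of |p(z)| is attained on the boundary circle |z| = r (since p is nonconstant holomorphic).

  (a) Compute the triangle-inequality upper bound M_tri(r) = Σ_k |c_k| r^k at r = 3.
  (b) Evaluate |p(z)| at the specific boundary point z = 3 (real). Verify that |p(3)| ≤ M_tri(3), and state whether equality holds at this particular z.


Coefficients: c_0 = 3, c_1 = 2, c_2 = -2, c_3 = -4. Radius r = 3.
Part (a). Triangle bound: M_tri(r) = Σ_k |c_k| r^k
  = |3|·3^0 + |2|·3^1 + |-2|·3^2 + |-4|·3^3
  = 3 + 6 + 18 + 108 = 135.
This bounds M(r) := max_{|z|=r} |p(z)| from above; equality holds iff all terms c_k z^k can be made to align in phase at a single z on |z|=r.
Part (b). At z = 3 (real, on the circle |z| = r):
  p(3) = (3)·3^0 + (2)·3^1 + (-2)·3^2 + (-4)·3^3 = -117.
  |p(3)| = 117.
Check: |p(3)| = 117 ≤ 135 = M_tri(3). ✓ Equality does not hold at z = 3 (the coefficients have mixed signs, so the terms do not all align in phase there).

M_tri(3) = 135; |p(3)| = 117; equality at z=3: no.


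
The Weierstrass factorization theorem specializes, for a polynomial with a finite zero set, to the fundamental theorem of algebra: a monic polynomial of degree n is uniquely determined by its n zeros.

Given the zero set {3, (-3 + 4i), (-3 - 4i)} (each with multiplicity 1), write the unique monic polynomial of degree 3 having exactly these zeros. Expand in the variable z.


The polynomial is p(z) = ∏_{α ∈ S} (z − α), where S = {3, (-3 + 4i), (-3 - 4i)}.
Expanding the product yields: p(z) = z^3 + 3·z^2 + 7·z -75.
Note conjugate pairs combine to real quadratics: (z − (-3+4i))(z − (-3−4i)) = z² + 6z + 25.
The resulting polynomial has degree 3 and real coefficients as required.

p(z) = z^3 + 3·z^2 + 7·z -75.


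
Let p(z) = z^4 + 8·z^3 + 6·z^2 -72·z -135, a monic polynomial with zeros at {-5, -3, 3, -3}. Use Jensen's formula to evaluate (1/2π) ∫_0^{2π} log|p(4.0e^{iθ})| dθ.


Zeros: -5, -3, -3, 3; r = 4.0.
Inside |z| < r: -3, -3, 3. Outside (|z| ≥ r): -5.
p(0) = -135, so log|p(0)| = log(135) = 4.9053.
Apply Jensen: I(r) = log|p(0)| + Σ_k log(r/|z_k|), summed over zeros inside |z| < r.
  log(r/|z_k|) for z_k = -3: log(4.0/3) = 0.2877
  log(r/|z_k|) for z_k = 3: log(4.0/3) = 0.2877
  log(r/|z_k|) for z_k = -3: log(4.0/3) = 0.2877
  Outside zeros (-5) contribute nothing to the Jensen sum.
Sum over inside zeros: 0.8630.
I(r) = log|p(0)| + (inside sum) = 4.9053 + 0.8630 = 5.7683.
Note: since some zeros are outside |z| ≤ r, the simplified n·log(r) form does NOT apply — only the inside zeros contribute.

I(r) ≈ 5.7683.


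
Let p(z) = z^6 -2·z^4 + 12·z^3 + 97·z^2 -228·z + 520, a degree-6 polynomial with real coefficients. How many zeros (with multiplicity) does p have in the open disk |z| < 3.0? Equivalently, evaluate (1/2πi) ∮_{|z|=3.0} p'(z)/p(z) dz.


The zeros of p are: (-3 + 2i), (-3 - 2i), (1 + 2i), (1 - 2i), (2 + 2i), (2 - 2i).
Their magnitudes are: 3.606, 3.606, 2.236, 2.236, 2.828, 2.828.
Zeros with |z| < R = 3.0: (1 + 2i), (1 - 2i), (2 + 2i), (2 - 2i).
Count = 4.
By the argument principle, (1/2πi) ∮_{|z|=R} p'(z)/p(z) dz equals exactly this count.

Number of zeros inside |z| < 3.0: 4.


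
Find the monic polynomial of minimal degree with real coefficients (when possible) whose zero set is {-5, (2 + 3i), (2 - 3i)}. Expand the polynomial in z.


The polynomial is p(z) = ∏_{α ∈ S} (z − α), where S = {-5, (2 + 3i), (2 - 3i)}.
Expanding the product yields: p(z) = z^3 + z^2 -7·z + 65.
Note conjugate pairs combine to real quadratics: (z − (2+3i))(z − (2−3i)) = z² − 4z + 13.
The resulting polynomial has degree 3 and real coefficients as required.

p(z) = z^3 + z^2 -7·z + 65.


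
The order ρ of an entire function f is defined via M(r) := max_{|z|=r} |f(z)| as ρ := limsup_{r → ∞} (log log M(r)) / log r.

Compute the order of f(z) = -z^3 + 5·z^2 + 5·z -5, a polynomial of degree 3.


|f(z)| ≤ Σ|c_k|·r^k = O(r^3) as r → ∞. Polynomial growth is O(e^{r^ε}) for every ε > 0 (since r^3/e^{r^ε} → 0), so ρ ≤ ε for all ε > 0, i.e. ρ = 0. Every nonconstant polynomial has order 0.
Therefore ρ = 0.

Order ρ = 0.


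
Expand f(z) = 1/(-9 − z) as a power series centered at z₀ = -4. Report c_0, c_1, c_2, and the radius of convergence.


Let w = z − z₀, so z = z₀ + w.
Then -9 − z = -9 − (z₀ + w) = (-9 − z₀) − w = -5 − w.
f(z) = 1/(-5 − w) = (1/(-5)) · 1/(1 − w/(-5)) = Σ_{n≥0} w^n / (-5)^(n+1).
So c_n = 1/(-5)^(n+1):
  c_0 = 1/(-5)^1 = -1/5.
  c_1 = 1/(-5)^2 = 1/25.
  c_2 = 1/(-5)^3 = -1/125.
The series is valid for |w/d| < 1, i.e. |z − z₀| < |d|.
Radius of convergence: R = |-9 − z₀| = |-5| = 5 (distance from z₀ to the singularity z = -9).

c_0 = -1/5, c_1 = 1/25, c_2 = -1/125; R = 5.


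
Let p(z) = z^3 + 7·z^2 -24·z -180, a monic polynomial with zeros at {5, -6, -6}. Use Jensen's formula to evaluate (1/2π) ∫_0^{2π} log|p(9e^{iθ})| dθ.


Zeros: -6, -6, 5; r = 9.
Inside |z| < r: -6, -6, 5. Outside (|z| ≥ r): ∅.
p(0) = -180, so log|p(0)| = log(180) = 5.1930.
Apply Jensen: I(r) = log|p(0)| + Σ_k log(r/|z_k|), summed over zeros inside |z| < r.
  log(r/|z_k|) for z_k = 5: log(9/5) = 0.5878
  log(r/|z_k|) for z_k = -6: log(9/6) = 0.4055
  log(r/|z_k|) for z_k = -6: log(9/6) = 0.4055
Sum over inside zeros: 1.3987.
I(r) = log|p(0)| + (inside sum) = 5.1930 + 1.3987 = 6.5917.
Closed form (all zeros inside, monic): I(r) = n·log(r) = 3·log(9) = 6.5917. ✓

I(r) ≈ 6.5917.


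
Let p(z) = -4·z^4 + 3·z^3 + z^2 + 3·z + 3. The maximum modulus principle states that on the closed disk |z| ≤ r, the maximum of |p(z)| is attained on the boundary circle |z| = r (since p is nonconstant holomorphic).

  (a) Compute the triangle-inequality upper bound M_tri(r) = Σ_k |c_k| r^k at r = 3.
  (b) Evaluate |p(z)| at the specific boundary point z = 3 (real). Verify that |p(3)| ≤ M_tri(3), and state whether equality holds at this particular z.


Coefficients: c_0 = 3, c_1 = 3, c_2 = 1, c_3 = 3, c_4 = -4. Radius r = 3.
Part (a). Triangle bound: M_tri(r) = Σ_k |c_k| r^k
  = |3|·3^0 + |3|·3^1 + |1|·3^2 + |3|·3^3 + |-4|·3^4
  = 3 + 9 + 9 + 81 + 324 = 426.
This bounds M(r) := max_{|z|=r} |p(z)| from above; equality holds iff all terms c_k z^k can be made to align in phase at a single z on |z|=r.
Part (b). At z = 3 (real, on the circle |z| = r):
  p(3) = (3)·3^0 + (3)·3^1 + (1)·3^2 + (3)·3^3 + (-4)·3^4 = -222.
  |p(3)| = 222.
Check: |p(3)| = 222 ≤ 426 = M_tri(3). ✓ Equality does not hold at z = 3 (the coefficients have mixed signs, so the terms do not all align in phase there).

M_tri(3) = 426; |p(3)| = 222; equality at z=3: no.


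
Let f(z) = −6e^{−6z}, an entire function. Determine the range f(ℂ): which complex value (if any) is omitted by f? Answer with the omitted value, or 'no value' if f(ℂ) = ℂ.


Little Picard bounds the complement of f(ℂ) to at most one point.
e^{−6z} is never zero on ℂ, so -6·e^{−6z} takes every value in ℂ ∖ {0}. Adding 0 shifts the range to ℂ ∖ {0}. Thus f omits exactly the value 0.

Omitted value: 0.


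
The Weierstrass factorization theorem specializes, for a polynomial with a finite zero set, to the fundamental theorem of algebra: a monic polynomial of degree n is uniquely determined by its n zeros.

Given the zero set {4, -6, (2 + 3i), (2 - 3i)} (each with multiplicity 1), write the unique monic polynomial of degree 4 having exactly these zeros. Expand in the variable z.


The polynomial is p(z) = ∏_{α ∈ S} (z − α), where S = {4, -6, (2 + 3i), (2 - 3i)}.
Expanding the product yields: p(z) = z^4 -2·z^3 -19·z^2 + 122·z -312.
Note conjugate pairs combine to real quadratics: (z − (2+3i))(z − (2−3i)) = z² − 4z + 13.
The resulting polynomial has degree 4 and real coefficients as required.

p(z) = z^4 -2·z^3 -19·z^2 + 122·z -312.
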